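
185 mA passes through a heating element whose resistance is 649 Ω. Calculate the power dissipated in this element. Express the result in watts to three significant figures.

22.2 W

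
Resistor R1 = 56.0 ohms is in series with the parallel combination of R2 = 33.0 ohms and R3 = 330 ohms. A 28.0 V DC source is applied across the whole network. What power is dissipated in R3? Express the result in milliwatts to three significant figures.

289 mW

Reduce the parallel pair to R_p first; the network is then a simple series string.
R_p = (33.0×330)/(33.0+330) = 30.00 Ω
R_total = 56.0 + 30.00 = 86.00 Ω
I = V / R_total = 28.0 / 86.00 = 0.3256 A
Voltage across the parallel pair: V_p = I × R_p = 0.3256 × 30.00 = 9.767 V
With V_p across R3, its power is V_p²/R3.
P_R3 = (9.767)² / 330 = 0.2891 W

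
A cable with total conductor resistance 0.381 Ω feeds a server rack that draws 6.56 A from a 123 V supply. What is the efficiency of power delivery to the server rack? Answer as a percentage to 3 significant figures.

The cable carries the full 6.56 A.
P_line = I² R_line = (6.560)² × 0.381 = 16.40 W
P_source = V I = 123 × 6.560 = 806.9 W; P_load = 790.5 W
η = P_load / P_source = 790.5 / 806.9 = 0.9797

98.0 %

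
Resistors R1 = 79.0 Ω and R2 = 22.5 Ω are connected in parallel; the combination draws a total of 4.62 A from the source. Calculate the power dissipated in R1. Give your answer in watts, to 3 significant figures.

The branches share the same voltage, but only the total current is given — find V from the equivalent resistance first.
1/R_eq = 1/79.0 + 1/22.5 ⇒ R_eq = 17.51 Ω
V = I_total × R_eq = 4.620 × 17.51 = 80.91 V
P_R1 = V² / R1 = (80.91)² / 79.0 = 82.86 W

82.9 W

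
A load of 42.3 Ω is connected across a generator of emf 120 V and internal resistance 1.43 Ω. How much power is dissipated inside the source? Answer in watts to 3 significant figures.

10.8 W

The internal resistance carries the same current as the load; P_int = I²r.
I = ε / (r + R) = 120 / (1.43 + 42.3) = 2.744 A
P_int = I² r = (2.744)² × 1.43 = 10.77 W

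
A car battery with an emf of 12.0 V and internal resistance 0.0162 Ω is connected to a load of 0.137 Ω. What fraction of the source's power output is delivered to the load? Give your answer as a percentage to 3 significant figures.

89.4 %

Efficiency is P_load / P_total. With a series r and R sharing the same I, P = I²R for each, so η = R/(R+r).
η = R / (R + r) = 0.137 / (0.137 + 0.0162) = 0.8943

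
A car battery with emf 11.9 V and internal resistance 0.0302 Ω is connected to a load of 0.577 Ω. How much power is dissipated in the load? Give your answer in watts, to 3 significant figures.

222 W

With r and R in series, I = ε/(r+R); the load dissipates I²R.
I = ε / (r + R) = 11.9 / (0.0302 + 0.577) = 19.60 A
P_load = I² R = (19.60)² × 0.577 = 221.6 W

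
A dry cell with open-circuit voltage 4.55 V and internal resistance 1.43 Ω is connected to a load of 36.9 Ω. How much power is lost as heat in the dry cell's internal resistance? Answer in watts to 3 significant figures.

The source's internal resistance is just another series element carrying I; its dissipation is I²r.
I = ε / (r + R) = 4.55 / (1.43 + 36.9) = 0.1187 A
P_int = I² r = (0.1187)² × 1.43 = 0.02015 W

0.0202 W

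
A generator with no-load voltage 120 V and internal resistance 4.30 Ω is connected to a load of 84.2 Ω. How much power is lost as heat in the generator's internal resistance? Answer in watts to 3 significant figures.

The internal resistance carries the same current as the load; P_int = I²r.
I = ε / (r + R) = 120 / (4.30 + 84.2) = 1.356 A
P_int = I² r = (1.356)² × 4.30 = 7.906 W

7.91 W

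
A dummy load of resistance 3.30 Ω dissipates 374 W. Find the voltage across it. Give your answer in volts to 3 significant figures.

From P = V I = I²R = V²/R, with the two given quantities we get V = √(P R).
V = √(374 × 3.30) = 35.13 V

35.1 V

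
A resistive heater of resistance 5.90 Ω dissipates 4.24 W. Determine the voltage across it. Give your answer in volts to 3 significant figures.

From P = V I = I²R = V²/R, with the two given quantities we get V = √(P R).
V = √(4.24 × 5.90) = 5.002 V

5.00 V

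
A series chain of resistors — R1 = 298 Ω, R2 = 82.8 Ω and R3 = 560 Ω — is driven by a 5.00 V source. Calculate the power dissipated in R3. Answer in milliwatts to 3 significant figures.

15.8 mW

Since the resistors are in series they all carry the loop current I = V/R_total; the power in any one is I²R.
R_total = 298 + 82.8 + 560 = 940.8 Ω
I = V / R_total = 5.00 / 940.8 = 0.005315 A
P_R3 = I² × R3 = (0.005315)² × 560 = 0.01582 W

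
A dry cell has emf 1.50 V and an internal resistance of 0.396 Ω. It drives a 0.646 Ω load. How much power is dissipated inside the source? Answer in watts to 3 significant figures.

The internal resistance carries the same current as the load; P_int = I²r.
I = ε / (r + R) = 1.50 / (0.396 + 0.646) = 1.440 A
P_int = I² r = (1.440)² × 0.396 = 0.8206 W

0.821 W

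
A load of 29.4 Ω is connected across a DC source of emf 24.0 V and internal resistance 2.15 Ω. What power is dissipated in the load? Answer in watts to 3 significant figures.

17.0 W

Load and internal resistance form a series loop — compute the loop current, then the load power via I²R.
I = ε / (r + R) = 24.0 / (2.15 + 29.4) = 0.7607 A
P_load = I² R = (0.7607)² × 29.4 = 17.01 W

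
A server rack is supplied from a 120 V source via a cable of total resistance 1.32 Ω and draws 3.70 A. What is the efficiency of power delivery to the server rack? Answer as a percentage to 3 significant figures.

The cable carries the full 3.70 A.
P_line = I² R_line = (3.700)² × 1.32 = 18.07 W
P_source = V I = 120 × 3.700 = 444.0 W; P_load = 425.9 W
η = P_load / P_source = 425.9 / 444.0 = 0.9593

95.9 %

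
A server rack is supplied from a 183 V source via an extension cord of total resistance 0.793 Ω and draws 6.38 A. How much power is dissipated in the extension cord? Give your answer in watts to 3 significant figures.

The extension cord and load are in series, so the same current flows in both; the loss is I²R_line.
The extension cord carries the full 6.38 A.
P_line = I² R_line = (6.380)² × 0.793 = 32.28 W

32.3 W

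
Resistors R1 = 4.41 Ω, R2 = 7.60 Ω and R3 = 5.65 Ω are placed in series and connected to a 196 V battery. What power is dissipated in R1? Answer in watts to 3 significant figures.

In a series string the same current flows through every resistor — find that current, then P = I²R for the one we want.
R_total = 4.41 + 7.60 + 5.65 = 17.66 Ω
I = V / R_total = 196 / 17.66 = 11.10 A
P_R1 = I² × R1 = (11.10)² × 4.41 = 543.2 W

543 W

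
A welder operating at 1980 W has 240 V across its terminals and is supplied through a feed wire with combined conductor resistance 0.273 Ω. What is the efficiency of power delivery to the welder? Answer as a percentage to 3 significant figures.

99.1 %

I = P / V = 1980 / 240 = 8.250 A through the feed wire.
P_line = I² R_line = (8.250)² × 0.273 = 18.58 W
P_source = P_load + P_line = 1980 + 18.58 = 1999 W
η = P_load / P_source = 1980 / 1999 = 0.9907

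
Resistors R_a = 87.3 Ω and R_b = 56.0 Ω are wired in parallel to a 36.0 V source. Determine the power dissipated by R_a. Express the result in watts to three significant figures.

The supply voltage appears across each parallel branch — just use P = V²/R_a.
P_R_a = V² / R_a = (36.0)² / 87.3 Ω = 14.85 W

14.8 W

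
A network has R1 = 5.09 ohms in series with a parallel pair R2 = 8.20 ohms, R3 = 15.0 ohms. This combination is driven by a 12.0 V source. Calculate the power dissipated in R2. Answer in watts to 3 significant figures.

4.57 W

First combine the parallel branches into one equivalent R_p, then R1 + R_p is a series pair.
R_p = (8.20×15.0)/(8.20+15.0) = 5.302 Ω
R_total = 5.09 + 5.302 = 10.39 Ω
I = V / R_total = 12.0 / 10.39 = 1.155 A
Voltage across the parallel pair: V_p = I × R_p = 1.155 × 5.302 = 6.122 V
R2 is across V_p, so use P = V²/R for that branch.
P_R2 = (6.122)² / 8.20 = 4.571 W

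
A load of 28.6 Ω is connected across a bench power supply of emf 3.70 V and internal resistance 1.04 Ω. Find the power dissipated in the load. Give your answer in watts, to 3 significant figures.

0.446 W

Load and internal resistance form a series loop — compute the loop current, then the load power via I²R.
I = ε / (r + R) = 3.70 / (1.04 + 28.6) = 0.1248 A
P_load = I² R = (0.1248)² × 28.6 = 0.4457 W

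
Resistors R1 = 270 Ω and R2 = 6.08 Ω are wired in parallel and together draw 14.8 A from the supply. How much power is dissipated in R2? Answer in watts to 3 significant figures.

1270 W

Only the total current is stated, so first find the parallel equivalent to get the voltage across the combination.
1/R_eq = 1/270 + 1/6.08 ⇒ R_eq = 5.946 Ω
V = I_total × R_eq = 14.80 × 5.946 = 88.00 V
P_R2 = V² / R2 = (88.00)² / 6.08 = 1274 W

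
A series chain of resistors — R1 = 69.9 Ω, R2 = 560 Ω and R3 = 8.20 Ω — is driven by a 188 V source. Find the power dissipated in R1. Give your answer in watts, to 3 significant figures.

6.07 W

Every series element carries the same I. Get I from the total resistance, then P = I² × R1.
R_total = 69.9 + 560 + 8.20 = 638.1 Ω
I = V / R_total = 188 / 638.1 = 0.2946 A
P_R1 = I² × R1 = (0.2946)² × 69.9 = 6.068 W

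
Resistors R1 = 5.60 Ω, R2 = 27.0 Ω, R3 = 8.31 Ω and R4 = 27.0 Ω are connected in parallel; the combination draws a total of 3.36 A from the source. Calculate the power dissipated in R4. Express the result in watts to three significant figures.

We need the common branch voltage; get it from I_total × R_eq, then P = V²/R for the branch.
1/R_eq = 1/5.60 + 1/27.0 + 1/8.31 + 1/27.0 ⇒ R_eq = 2.681 Ω
V = I_total × R_eq = 3.360 × 2.681 = 9.008 V
P_R4 = V² / R4 = (9.008)² / 27.0 = 3.006 W

3.01 W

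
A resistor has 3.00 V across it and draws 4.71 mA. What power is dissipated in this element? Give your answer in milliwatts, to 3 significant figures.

14.1 mW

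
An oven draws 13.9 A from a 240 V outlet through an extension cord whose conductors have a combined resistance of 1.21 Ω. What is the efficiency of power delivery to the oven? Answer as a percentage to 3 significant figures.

93.0 %

The extension cord carries the full 13.9 A.
P_line = I² R_line = (13.90)² × 1.21 = 233.8 W
P_source = V I = 240 × 13.90 = 3336 W; P_load = 3102 W
η = P_load / P_source = 3102 / 3336 = 0.9299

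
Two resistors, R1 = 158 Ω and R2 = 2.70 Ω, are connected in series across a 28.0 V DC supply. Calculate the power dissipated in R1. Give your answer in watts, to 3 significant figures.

4.80 W

Every series element carries the same I. Get I from the total resistance, then P = I² × R1.
R_total = 158 + 2.70 = 160.7 Ω
I = V / R_total = 28.0 / 160.7 = 0.1742 A
P_R1 = I² × R1 = (0.1742)² × 158 = 4.797 W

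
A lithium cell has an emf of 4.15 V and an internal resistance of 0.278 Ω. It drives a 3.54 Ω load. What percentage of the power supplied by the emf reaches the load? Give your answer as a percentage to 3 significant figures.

The source delivers εI, of which I²R reaches the load and I²r is lost; since I is common, η = R/(R+r).
η = R / (R + r) = 3.54 / (3.54 + 0.278) = 0.9272

92.7 %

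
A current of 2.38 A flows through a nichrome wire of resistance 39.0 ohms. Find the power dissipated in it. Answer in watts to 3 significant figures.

221 W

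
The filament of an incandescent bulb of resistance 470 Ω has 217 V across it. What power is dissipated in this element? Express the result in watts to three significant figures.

100 W

V and R are stated; P = V²/R avoids computing the current.
P = (217 V)² / 470 Ω = 100.2 W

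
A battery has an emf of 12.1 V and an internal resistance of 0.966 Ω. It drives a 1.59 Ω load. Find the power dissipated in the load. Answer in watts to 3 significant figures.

35.6 W

Find the circuit current first, then P = I²R for the load (series elements share I).
I = ε / (r + R) = 12.1 / (0.966 + 1.59) = 4.734 A
P_load = I² R = (4.734)² × 1.59 = 35.63 W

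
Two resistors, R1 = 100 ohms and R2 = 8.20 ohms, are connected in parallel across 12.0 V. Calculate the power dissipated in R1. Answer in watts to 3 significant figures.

1.44 W

Each parallel branch sees the full supply voltage, so P = V²/R applies directly to the target branch.
P_R1 = V² / R1 = (12.0)² / 100 Ω = 1.440 W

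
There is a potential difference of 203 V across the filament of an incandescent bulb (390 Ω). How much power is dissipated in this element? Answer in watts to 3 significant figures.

106 W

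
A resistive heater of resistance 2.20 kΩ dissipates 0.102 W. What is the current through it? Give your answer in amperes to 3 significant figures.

0.00681 A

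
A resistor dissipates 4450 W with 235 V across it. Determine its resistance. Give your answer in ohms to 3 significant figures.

12.4 Ω

The two known quantities fix the third via R = V² / P.
R = (235)² / 4450 = 12.41 Ω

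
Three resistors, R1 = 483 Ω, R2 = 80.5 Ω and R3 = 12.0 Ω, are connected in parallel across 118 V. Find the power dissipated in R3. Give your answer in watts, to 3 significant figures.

1160 W

R3 sits directly across the source, so P = V²/R with V = 118 V.
P_R3 = V² / R3 = (118)² / 12.0 Ω = 1160 W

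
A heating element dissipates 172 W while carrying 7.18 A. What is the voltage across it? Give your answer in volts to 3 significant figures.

24.0 V

Inverting the appropriate power form: V = P / I.
V = 172 / 7.180 = 23.96 V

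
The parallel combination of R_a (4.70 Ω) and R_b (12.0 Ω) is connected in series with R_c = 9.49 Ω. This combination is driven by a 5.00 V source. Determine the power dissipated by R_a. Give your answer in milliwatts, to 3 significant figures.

First find R_p for the parallel pair, then treat R_p + R_c as a series loop.
R_p = (4.70×12.0)/(4.70+12.0) = 3.377 Ω
R_total = R_p + 9.49 = 3.377 + 9.49 = 12.87 Ω
I = V / R_total = 5.00 / 12.87 = 0.3886 A
Voltage across the parallel pair: V_p = I × R_p = 0.3886 × 3.377 = 1.312 V
R_a sits across V_p; its power is V_p²/R.
P_R_a = (1.312)² / 4.70 = 0.3664 W

366 mW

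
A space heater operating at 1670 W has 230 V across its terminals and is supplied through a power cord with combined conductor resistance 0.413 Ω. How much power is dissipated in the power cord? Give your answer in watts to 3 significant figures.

21.8 W

Only the current and the line resistance are needed for the I²R loss.
I = P / V = 1670 / 230 = 7.261 A through the power cord.
P_line = I² R_line = (7.261)² × 0.413 = 21.77 W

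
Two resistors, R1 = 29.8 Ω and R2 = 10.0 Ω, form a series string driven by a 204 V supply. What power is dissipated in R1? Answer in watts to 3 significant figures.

783 W

Since the resistors are in series they all carry the loop current I = V/R_total; the power in any one is I²R.
R_total = 29.8 + 10.0 = 39.80 Ω
I = V / R_total = 204 / 39.80 = 5.126 A
P_R1 = I² × R1 = (5.126)² × 29.8 = 782.9 W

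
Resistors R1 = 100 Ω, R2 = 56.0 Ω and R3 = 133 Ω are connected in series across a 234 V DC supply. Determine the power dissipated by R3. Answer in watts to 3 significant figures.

87.2 W

Every series element carries the same I. Get I from the total resistance, then P = I² × R3.
R_total = 100 + 56.0 + 133 = 289.0 Ω
I = V / R_total = 234 / 289.0 = 0.8097 A
P_R3 = I² × R3 = (0.8097)² × 133 = 87.19 W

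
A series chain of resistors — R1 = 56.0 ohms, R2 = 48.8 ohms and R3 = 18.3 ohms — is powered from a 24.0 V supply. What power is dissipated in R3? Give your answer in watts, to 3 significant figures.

In a series string the same current flows through every resistor — find that current, then P = I²R for the one we want.
R_total = 56.0 + 48.8 + 18.3 = 123.1 Ω
I = V / R_total = 24.0 / 123.1 = 0.1950 A
P_R3 = I² × R3 = (0.1950)² × 18.3 = 0.6956 W

0.696 W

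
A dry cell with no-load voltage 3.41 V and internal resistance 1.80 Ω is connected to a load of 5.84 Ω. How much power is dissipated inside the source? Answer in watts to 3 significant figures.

The internal resistance carries the same current as the load; P_int = I²r.
I = ε / (r + R) = 3.41 / (1.80 + 5.84) = 0.4463 A
P_int = I² r = (0.4463)² × 1.80 = 0.3586 W

0.359 W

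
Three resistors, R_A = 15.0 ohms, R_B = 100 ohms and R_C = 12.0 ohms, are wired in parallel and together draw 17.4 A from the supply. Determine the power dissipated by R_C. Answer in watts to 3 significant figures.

986 W

Only the total current is stated, so first find the parallel equivalent to get the voltage across the combination.
1/R_eq = 1/15.0 + 1/100 + 1/12.0 ⇒ R_eq = 6.250 Ω
V = I_total × R_eq = 17.40 × 6.250 = 108.7 V
P_R_C = V² / R_C = (108.7)² / 12.0 = 985.5 W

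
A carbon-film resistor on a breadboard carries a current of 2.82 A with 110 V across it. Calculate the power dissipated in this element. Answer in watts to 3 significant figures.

310 W

Since both terminal voltage and current are stated, P = V I gives the power in one step.
P = 110 V × 2.820 A = 310.2 W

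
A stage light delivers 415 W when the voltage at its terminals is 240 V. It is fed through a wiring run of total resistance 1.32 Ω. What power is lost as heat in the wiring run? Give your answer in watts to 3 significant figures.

Line loss is just I²R for the cable — we know both I and R_line directly.
I = P / V = 415 / 240 = 1.729 A through the wiring run.
P_line = I² R_line = (1.729)² × 1.32 = 3.947 W

3.95 W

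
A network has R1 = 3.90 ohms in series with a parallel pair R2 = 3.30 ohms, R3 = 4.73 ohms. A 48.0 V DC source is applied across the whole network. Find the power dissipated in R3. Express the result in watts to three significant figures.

Collapse R2‖R3 to a single equivalent, reducing the network to two series elements.
R_p = (3.30×4.73)/(3.30+4.73) = 1.944 Ω
R_total = 3.90 + 1.944 = 5.844 Ω
I = V / R_total = 48.0 / 5.844 = 8.214 A
Voltage across the parallel pair: V_p = I × R_p = 8.214 × 1.944 = 15.97 V
R3 sees V_p directly, so P = V_p² / R3.
P_R3 = (15.97)² / 4.73 = 53.89 W

53.9 W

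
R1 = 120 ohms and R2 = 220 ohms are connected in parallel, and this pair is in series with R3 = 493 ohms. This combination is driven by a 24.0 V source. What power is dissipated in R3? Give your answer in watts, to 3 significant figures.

Reduce the parallel combination to a single R_p; the circuit then becomes R_p in series with the remaining resistor.
R_p = (120×220)/(120+220) = 77.65 Ω
R_total = R_p + 493 = 77.65 + 493 = 570.6 Ω
I = V / R_total = 24.0 / 570.6 = 0.04206 A
R3 is the series element, so its power is I²R.
P_R3 = (0.04206)² × 493 = 0.8720 W

0.872 W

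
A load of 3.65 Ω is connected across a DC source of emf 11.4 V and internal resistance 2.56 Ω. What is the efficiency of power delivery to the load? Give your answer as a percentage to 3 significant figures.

58.8 %

η = P_load/(P_load+P_int) = I²R/(I²R+I²r) = R/(R+r) — the I² cancels for series elements.
η = R / (R + r) = 3.65 / (3.65 + 2.56) = 0.5878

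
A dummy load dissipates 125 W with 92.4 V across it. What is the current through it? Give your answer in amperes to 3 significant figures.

1.35 A

Rearranging the power relation for the two known quantities gives I = P / V.
I = 125 / 92.4 = 1.353 A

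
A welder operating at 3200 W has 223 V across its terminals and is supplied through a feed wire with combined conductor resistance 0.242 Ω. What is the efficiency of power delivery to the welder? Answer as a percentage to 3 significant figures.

I = P / V = 3200 / 223 = 14.35 A through the feed wire.
P_line = I² R_line = (14.35)² × 0.242 = 49.83 W
P_source = P_load + P_line = 3200 + 49.83 = 3250 W
η = P_load / P_source = 3200 / 3250 = 0.9847

98.5 %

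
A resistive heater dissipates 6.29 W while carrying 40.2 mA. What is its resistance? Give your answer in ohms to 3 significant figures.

The two known quantities fix the third via R = P / I².
R = 6.29 / (0.04020)² = 3892 Ω

3890 Ω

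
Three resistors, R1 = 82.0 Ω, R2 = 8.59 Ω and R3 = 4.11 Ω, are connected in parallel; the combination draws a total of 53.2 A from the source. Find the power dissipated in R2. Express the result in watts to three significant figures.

2380 W

The branches share the same voltage, but only the total current is given — find V from the equivalent resistance first.
1/R_eq = 1/82.0 + 1/8.59 + 1/4.11 ⇒ R_eq = 2.689 Ω
V = I_total × R_eq = 53.20 × 2.689 = 143.0 V
P_R2 = V² / R2 = (143.0)² / 8.59 = 2382 W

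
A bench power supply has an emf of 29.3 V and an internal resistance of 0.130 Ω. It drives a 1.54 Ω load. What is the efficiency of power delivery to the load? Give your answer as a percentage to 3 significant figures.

92.2 %

η = P_load/(P_load+P_int) = I²R/(I²R+I²r) = R/(R+r) — the I² cancels for series elements.
η = R / (R + r) = 1.54 / (1.54 + 0.130) = 0.9222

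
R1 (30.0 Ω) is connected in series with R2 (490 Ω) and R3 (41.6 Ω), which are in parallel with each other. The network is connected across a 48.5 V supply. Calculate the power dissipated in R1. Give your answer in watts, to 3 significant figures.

Reduce the parallel pair to R_p first; the network is then a simple series string.
R_p = (490×41.6)/(490+41.6) = 38.34 Ω
R_total = 30.0 + 38.34 = 68.34 Ω
I = V / R_total = 48.5 / 68.34 = 0.7096 A
The full supply current passes through R1: P = I²R.
P_R1 = (0.7096)² × 30.0 = 15.11 W

15.1 W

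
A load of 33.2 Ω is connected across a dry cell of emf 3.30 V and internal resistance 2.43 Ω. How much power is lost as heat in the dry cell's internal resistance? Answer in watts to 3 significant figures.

Internal loss is I²r, with I set by the total series resistance r+R.
I = ε / (r + R) = 3.30 / (2.43 + 33.2) = 0.09262 A
P_int = I² r = (0.09262)² × 2.43 = 0.02085 W

0.0208 W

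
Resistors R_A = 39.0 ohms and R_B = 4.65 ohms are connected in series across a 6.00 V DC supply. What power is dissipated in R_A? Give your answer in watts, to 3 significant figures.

The current is common to all series resistors; compute it, then apply P = I²R for the target.
R_total = 39.0 + 4.65 = 43.65 Ω
I = V / R_total = 6.00 / 43.65 = 0.1375 A
P_R_A = I² × R_A = (0.1375)² × 39.0 = 0.7369 W

0.737 W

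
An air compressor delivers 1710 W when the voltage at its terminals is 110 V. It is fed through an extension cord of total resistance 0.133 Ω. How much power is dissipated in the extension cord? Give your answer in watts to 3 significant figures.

32.1 W

Only the current and the line resistance are needed for the I²R loss.
I = P / V = 1710 / 110 = 15.55 A through the extension cord.
P_line = I² R_line = (15.55)² × 0.133 = 32.14 W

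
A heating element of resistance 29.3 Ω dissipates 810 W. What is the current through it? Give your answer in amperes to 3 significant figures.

From P = V I = I²R = V²/R, with the two given quantities we get I = √(P / R).
I = √(810 / 29.3) = 5.258 A

5.26 A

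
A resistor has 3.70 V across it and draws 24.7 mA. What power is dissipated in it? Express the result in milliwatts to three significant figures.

91.4 mW

Since both terminal voltage and current are stated, P = V I gives the power in one step.
P = 3.70 V × 0.02470 A = 0.09139 W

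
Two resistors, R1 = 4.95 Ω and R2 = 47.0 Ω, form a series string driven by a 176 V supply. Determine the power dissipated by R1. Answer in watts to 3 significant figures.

Series elements share the same current, so find I first, then use P = I²R.
R_total = 4.95 + 47.0 = 51.95 Ω
I = V / R_total = 176 / 51.95 = 3.388 A
P_R1 = I² × R1 = (3.388)² × 4.95 = 56.81 W

56.8 W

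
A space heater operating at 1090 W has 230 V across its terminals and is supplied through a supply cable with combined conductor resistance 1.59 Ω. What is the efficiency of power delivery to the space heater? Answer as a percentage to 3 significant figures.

96.8 %

I = P / V = 1090 / 230 = 4.739 A through the supply cable.
P_line = I² R_line = (4.739)² × 1.59 = 35.71 W
P_source = P_load + P_line = 1090 + 35.71 = 1126 W
η = P_load / P_source = 1090 / 1126 = 0.9683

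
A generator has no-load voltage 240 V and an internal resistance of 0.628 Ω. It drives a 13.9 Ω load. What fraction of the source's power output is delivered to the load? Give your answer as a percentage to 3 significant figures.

The source delivers εI, of which I²R reaches the load and I²r is lost; since I is common, η = R/(R+r).
η = R / (R + r) = 13.9 / (13.9 + 0.628) = 0.9568

95.7 %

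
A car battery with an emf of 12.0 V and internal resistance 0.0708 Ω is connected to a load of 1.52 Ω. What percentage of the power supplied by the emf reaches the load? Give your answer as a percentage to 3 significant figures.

Both r and R carry the same current, so the power split is just the resistance split: η = R/(R+r).
η = R / (R + r) = 1.52 / (1.52 + 0.0708) = 0.9555

95.5 %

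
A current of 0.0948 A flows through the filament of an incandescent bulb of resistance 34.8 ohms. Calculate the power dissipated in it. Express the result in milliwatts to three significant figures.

Current and resistance are given, so P = I²R is the direct form.
P = (0.09480 A)² × 34.8 Ω = 0.3127 W

313 mW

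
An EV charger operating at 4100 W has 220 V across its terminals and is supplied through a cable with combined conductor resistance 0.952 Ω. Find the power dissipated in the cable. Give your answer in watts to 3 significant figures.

331 W

Line loss is just I²R for the cable — we know both I and R_line directly.
I = P / V = 4100 / 220 = 18.64 A through the cable.
P_line = I² R_line = (18.64)² × 0.952 = 330.6 W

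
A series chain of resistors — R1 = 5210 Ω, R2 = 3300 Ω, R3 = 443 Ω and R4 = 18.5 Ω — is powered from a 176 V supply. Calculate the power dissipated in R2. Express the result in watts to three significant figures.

Series elements share the same current, so find I first, then use P = I²R.
R_total = 5210 + 3300 + 443 + 18.5 = 8972 Ω
I = V / R_total = 176 / 8972 = 0.01962 A
P_R2 = I² × R2 = (0.01962)² × 3300 = 1.270 W

1.27 W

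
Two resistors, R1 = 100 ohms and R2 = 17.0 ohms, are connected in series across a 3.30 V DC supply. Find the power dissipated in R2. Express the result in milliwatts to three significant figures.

In a series string the same current flows through every resistor — find that current, then P = I²R for the one we want.
R_total = 100 + 17.0 = 117.0 Ω
I = V / R_total = 3.30 / 117.0 = 0.02821 A
P_R2 = I² × R2 = (0.02821)² × 17.0 = 0.01352 W

13.5 mW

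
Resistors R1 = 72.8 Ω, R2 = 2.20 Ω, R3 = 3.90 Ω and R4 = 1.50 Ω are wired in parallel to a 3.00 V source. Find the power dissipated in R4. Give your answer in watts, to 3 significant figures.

Every branch has 3.00 V across it, so for R4 the power is simply V²/R.
P_R4 = V² / R4 = (3.00)² / 1.50 Ω = 6.000 W

6.00 W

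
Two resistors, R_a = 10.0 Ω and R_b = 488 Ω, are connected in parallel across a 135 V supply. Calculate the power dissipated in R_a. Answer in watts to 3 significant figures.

1820 W

Each parallel branch sees the full supply voltage, so P = V²/R applies directly to the target branch.
P_R_a = V² / R_a = (135)² / 10.0 Ω = 1822 W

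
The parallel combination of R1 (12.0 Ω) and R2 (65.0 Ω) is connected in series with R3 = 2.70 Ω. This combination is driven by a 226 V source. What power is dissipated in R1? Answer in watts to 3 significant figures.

2650 W

First find R_p for the parallel pair, then treat R_p + R3 as a series loop.
R_p = (12.0×65.0)/(12.0+65.0) = 10.13 Ω
R_total = R_p + 2.70 = 10.13 + 2.70 = 12.83 Ω
I = V / R_total = 226 / 12.83 = 17.62 A
Voltage across the parallel pair: V_p = I × R_p = 17.62 × 10.13 = 178.4 V
R1 has V_p across it, so P = V_p²/R1.
P_R1 = (178.4)² / 12.0 = 2653 W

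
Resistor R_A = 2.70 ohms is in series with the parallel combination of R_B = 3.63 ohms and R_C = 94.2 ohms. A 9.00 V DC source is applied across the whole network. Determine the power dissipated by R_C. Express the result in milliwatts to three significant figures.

274 mW

First combine the parallel branches into one equivalent R_p, then R_A + R_p is a series pair.
R_p = (3.63×94.2)/(3.63+94.2) = 3.495 Ω
R_total = 2.70 + 3.495 = 6.195 Ω
I = V / R_total = 9.00 / 6.195 = 1.453 A
Voltage across the parallel pair: V_p = I × R_p = 1.453 × 3.495 = 5.078 V
R_C is across V_p, so use P = V²/R for that branch.
P_R_C = (5.078)² / 94.2 = 0.2737 W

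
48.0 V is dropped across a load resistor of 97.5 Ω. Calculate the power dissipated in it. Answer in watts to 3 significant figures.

Voltage and resistance are given, so P = V²/R is the one-step route.
P = (48.0 V)² / 97.5 Ω = 23.63 W

23.6 W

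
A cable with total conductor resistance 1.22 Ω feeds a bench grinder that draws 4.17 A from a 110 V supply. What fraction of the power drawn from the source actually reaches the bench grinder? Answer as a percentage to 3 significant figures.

The cable carries the full 4.17 A.
P_line = I² R_line = (4.170)² × 1.22 = 21.21 W
P_source = V I = 110 × 4.170 = 458.7 W; P_load = 437.5 W
η = P_load / P_source = 437.5 / 458.7 = 0.9538

95.4 %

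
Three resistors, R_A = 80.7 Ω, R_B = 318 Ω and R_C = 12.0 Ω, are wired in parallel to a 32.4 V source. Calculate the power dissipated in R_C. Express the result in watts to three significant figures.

87.5 W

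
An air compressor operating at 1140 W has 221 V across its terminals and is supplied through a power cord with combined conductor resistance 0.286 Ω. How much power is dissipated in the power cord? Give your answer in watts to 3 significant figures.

Line loss is just I²R for the cable — we know both I and R_line directly.
I = P / V = 1140 / 221 = 5.158 A through the power cord.
P_line = I² R_line = (5.158)² × 0.286 = 7.610 W

7.61 W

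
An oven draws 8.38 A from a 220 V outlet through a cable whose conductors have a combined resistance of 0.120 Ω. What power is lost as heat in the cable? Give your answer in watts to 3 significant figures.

The cable is a series resistance carrying the load current; its dissipation is I²R_line.
The cable carries the full 8.38 A.
P_line = I² R_line = (8.380)² × 0.120 = 8.427 W

8.43 W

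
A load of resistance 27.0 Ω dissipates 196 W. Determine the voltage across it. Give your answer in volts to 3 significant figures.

72.7 V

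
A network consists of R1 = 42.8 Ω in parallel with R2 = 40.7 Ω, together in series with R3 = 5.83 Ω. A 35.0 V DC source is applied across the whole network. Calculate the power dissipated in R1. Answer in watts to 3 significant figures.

Reduce the parallel combination to a single R_p; the circuit then becomes R_p in series with the remaining resistor.
R_p = (42.8×40.7)/(42.8+40.7) = 20.86 Ω
R_total = R_p + 5.83 = 20.86 + 5.83 = 26.69 Ω
I = V / R_total = 35.0 / 26.69 = 1.311 A
Voltage across the parallel pair: V_p = I × R_p = 1.311 × 20.86 = 27.36 V
Use P = V²/R for R1 with V = V_p.
P_R1 = (27.36)² / 42.8 = 17.48 W

17.5 W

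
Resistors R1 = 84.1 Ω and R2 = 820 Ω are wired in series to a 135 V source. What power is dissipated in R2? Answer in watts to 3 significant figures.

Series elements share the same current, so find I first, then use P = I²R.
R_total = 84.1 + 820 = 904.1 Ω
I = V / R_total = 135 / 904.1 = 0.1493 A
P_R2 = I² × R2 = (0.1493)² × 820 = 18.28 W

18.3 W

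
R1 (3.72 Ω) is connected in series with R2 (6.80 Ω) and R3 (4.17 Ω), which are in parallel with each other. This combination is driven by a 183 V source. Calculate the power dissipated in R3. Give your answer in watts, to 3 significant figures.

1350 W

Reduce the parallel pair to R_p first; the network is then a simple series string.
R_p = (6.80×4.17)/(6.80+4.17) = 2.585 Ω
R_total = 3.72 + 2.585 = 6.305 Ω
I = V / R_total = 183 / 6.305 = 29.03 A
Voltage across the parallel pair: V_p = I × R_p = 29.03 × 2.585 = 75.03 V
With V_p across R3, its power is V_p²/R3.
P_R3 = (75.03)² / 4.17 = 1350 W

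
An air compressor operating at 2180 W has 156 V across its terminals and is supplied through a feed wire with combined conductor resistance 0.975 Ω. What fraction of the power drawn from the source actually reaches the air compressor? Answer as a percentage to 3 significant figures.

I = P / V = 2180 / 156 = 13.97 A through the feed wire.
P_line = I² R_line = (13.97)² × 0.975 = 190.4 W
P_source = P_load + P_line = 2180 + 190.4 = 2370 W
η = P_load / P_source = 2180 / 2370 = 0.9197

92.0 %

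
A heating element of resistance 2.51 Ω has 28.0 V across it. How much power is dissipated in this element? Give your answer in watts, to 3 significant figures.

312 W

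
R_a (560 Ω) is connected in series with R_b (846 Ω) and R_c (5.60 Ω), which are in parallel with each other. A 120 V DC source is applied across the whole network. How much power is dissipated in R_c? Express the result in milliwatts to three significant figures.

249 mW

Collapse R_b‖R_c to a single equivalent, reducing the network to two series elements.
R_p = (846×5.60)/(846+5.60) = 5.563 Ω
R_total = 560 + 5.563 = 565.6 Ω
I = V / R_total = 120 / 565.6 = 0.2122 A
Voltage across the parallel pair: V_p = I × R_p = 0.2122 × 5.563 = 1.180 V
R_c is across V_p, so use P = V²/R for that branch.
P_R_c = (1.180)² / 5.60 = 0.2488 W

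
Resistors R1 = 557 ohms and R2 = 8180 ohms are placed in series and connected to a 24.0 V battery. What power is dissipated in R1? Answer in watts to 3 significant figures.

Every series element carries the same I. Get I from the total resistance, then P = I² × R1.
R_total = 557 + 8180 = 8737 Ω
I = V / R_total = 24.0 / 8737 = 0.002747 A
P_R1 = I² × R1 = (0.002747)² × 557 = 0.004203 W

0.00420 W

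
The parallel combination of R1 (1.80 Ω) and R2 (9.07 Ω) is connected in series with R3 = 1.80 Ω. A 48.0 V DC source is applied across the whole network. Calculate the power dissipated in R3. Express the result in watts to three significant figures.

First find R_p for the parallel pair, then treat R_p + R3 as a series loop.
R_p = (1.80×9.07)/(1.80+9.07) = 1.502 Ω
R_total = R_p + 1.80 = 1.502 + 1.80 = 3.302 Ω
I = V / R_total = 48.0 / 3.302 = 14.54 A
All the supply current flows through R3; use P = I²R3.
P_R3 = (14.54)² × 1.80 = 380.4 W

380 W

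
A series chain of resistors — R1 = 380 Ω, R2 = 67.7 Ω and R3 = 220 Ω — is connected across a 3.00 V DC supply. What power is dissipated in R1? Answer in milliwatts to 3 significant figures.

7.67 mW

Since the resistors are in series they all carry the loop current I = V/R_total; the power in any one is I²R.
R_total = 380 + 67.7 + 220 = 667.7 Ω
I = V / R_total = 3.00 / 667.7 = 0.004493 A
P_R1 = I² × R1 = (0.004493)² × 380 = 0.007671 W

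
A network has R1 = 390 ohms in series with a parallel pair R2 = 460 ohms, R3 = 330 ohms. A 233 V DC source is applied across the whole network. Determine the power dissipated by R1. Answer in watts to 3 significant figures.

62.5 W

Collapse R2‖R3 to a single equivalent, reducing the network to two series elements.
R_p = (460×330)/(460+330) = 192.2 Ω
R_total = 390 + 192.2 = 582.2 Ω
I = V / R_total = 233 / 582.2 = 0.4002 A
The full supply current passes through R1: P = I²R.
P_R1 = (0.4002)² × 390 = 62.47 W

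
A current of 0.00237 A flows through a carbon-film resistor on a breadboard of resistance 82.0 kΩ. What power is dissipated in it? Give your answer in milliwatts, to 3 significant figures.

The current through and the resistance of the element are both given; use P = I²R.
P = (0.002370 A)² × 82000 Ω = 0.4606 W

461 mW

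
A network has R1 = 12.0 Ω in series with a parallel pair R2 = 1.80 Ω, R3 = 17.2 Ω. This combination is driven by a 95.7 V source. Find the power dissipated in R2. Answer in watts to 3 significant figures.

First combine the parallel branches into one equivalent R_p, then R1 + R_p is a series pair.
R_p = (1.80×17.2)/(1.80+17.2) = 1.629 Ω
R_total = 12.0 + 1.629 = 13.63 Ω
I = V / R_total = 95.7 / 13.63 = 7.022 A
Voltage across the parallel pair: V_p = I × R_p = 7.022 × 1.629 = 11.44 V
R2 is across V_p, so use P = V²/R for that branch.
P_R2 = (11.44)² / 1.80 = 72.73 W

72.7 W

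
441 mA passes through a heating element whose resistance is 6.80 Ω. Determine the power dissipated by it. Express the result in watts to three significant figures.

The current through and the resistance of the element are both given; use P = I²R.
P = (0.4410 A)² × 6.80 Ω = 1.322 W

1.32 W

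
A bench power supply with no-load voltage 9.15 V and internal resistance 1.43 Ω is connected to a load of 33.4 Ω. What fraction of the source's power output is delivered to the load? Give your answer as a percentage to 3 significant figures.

η = P_load/(P_load+P_int) = I²R/(I²R+I²r) = R/(R+r) — the I² cancels for series elements.
η = R / (R + r) = 33.4 / (33.4 + 1.43) = 0.9589

95.9 %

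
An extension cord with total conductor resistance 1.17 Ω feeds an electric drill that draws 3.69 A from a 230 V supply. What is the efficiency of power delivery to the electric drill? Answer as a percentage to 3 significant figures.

98.1 %

The extension cord carries the full 3.69 A.
P_line = I² R_line = (3.690)² × 1.17 = 15.93 W
P_source = V I = 230 × 3.690 = 848.7 W; P_load = 832.8 W
η = P_load / P_source = 832.8 / 848.7 = 0.9812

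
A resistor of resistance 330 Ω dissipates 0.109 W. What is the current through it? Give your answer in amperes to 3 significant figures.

Rearranging the power relation for the two known quantities gives I = √(P / R).
I = √(0.109 / 330) = 0.01817 A

0.0182 A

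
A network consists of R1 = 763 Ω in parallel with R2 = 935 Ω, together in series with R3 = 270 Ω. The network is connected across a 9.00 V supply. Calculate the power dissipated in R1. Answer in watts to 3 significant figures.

0.0393 W

First find R_p for the parallel pair, then treat R_p + R3 as a series loop.
R_p = (763×935)/(763+935) = 420.1 Ω
R_total = R_p + 270 = 420.1 + 270 = 690.1 Ω
I = V / R_total = 9.00 / 690.1 = 0.01304 A
Voltage across the parallel pair: V_p = I × R_p = 0.01304 × 420.1 = 5.479 V
Use P = V²/R for R1 with V = V_p.
P_R1 = (5.479)² / 763 = 0.03934 W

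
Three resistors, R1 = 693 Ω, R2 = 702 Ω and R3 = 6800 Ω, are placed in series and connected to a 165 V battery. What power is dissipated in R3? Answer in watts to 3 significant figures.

In a series string the same current flows through every resistor — find that current, then P = I²R for the one we want.
R_total = 693 + 702 + 6800 = 8195 Ω
I = V / R_total = 165 / 8195 = 0.02013 A
P_R3 = I² × R3 = (0.02013)² × 6800 = 2.757 W

2.76 W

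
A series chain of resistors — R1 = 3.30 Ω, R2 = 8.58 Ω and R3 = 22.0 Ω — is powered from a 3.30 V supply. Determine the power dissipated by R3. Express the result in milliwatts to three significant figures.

The current is common to all series resistors; compute it, then apply P = I²R for the target.
R_total = 3.30 + 8.58 + 22.0 = 33.88 Ω
I = V / R_total = 3.30 / 33.88 = 0.09740 A
P_R3 = I² × R3 = (0.09740)² × 22.0 = 0.2087 W

209 mW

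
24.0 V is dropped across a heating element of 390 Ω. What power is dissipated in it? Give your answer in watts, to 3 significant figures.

We know the drop across the element and its resistance — P = V²/R, one step.
P = (24.0 V)² / 390 Ω = 1.477 W

1.48 W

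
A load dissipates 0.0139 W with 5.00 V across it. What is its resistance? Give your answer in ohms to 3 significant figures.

1800 Ω

Rearranging the power relation for the two known quantities gives R = V² / P.
R = (5.00)² / 0.0139 = 1799 Ω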